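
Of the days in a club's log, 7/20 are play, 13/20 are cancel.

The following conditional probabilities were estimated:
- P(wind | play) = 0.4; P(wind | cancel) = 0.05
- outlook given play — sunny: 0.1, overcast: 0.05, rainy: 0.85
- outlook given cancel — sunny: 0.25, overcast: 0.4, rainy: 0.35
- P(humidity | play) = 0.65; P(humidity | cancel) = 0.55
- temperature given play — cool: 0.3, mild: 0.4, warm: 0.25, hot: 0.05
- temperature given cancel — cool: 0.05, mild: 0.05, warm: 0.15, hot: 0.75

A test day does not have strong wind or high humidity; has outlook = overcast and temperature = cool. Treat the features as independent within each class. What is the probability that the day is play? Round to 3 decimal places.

0.166

play: 0.35 × (1−0.4) × 0.05 × (1−0.65) × 0.3 = 0.0011025
cancel: 0.65 × (1−0.05) × 0.4 × (1−0.55) × 0.05 = 0.0055575
P(play | x) = 0.0011025 / 0.00666 ≈ 0.166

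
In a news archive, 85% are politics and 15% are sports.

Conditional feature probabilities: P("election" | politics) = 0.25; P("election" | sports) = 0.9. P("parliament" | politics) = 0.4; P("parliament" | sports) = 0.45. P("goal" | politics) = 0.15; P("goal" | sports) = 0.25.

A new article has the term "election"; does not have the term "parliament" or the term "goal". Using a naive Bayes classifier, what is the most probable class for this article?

politics: 0.85 × 0.25 × (1−0.4) × (1−0.15) = 0.108375
sports: 0.15 × 0.9 × (1−0.45) × (1−0.25) = 0.0556875
Highest score → politics.

politics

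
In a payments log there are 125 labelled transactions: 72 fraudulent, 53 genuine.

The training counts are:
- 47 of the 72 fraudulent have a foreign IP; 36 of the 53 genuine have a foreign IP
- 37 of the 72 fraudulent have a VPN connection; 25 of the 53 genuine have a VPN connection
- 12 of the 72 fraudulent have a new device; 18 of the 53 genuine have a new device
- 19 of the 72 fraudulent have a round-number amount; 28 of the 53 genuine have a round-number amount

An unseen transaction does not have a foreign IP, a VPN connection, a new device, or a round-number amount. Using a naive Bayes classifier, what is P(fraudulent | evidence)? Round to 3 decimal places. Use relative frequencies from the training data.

fraudulent: (72/125) × (25/72) × (35/72) × (60/72) × (53/72) ≈ 0.0596386
genuine: (53/125) × (17/53) × (28/53) × (35/53) × (25/53) ≈ 0.0223809
P(fraudulent | x) = 0.0596386 / 0.0820195 ≈ 0.727

0.727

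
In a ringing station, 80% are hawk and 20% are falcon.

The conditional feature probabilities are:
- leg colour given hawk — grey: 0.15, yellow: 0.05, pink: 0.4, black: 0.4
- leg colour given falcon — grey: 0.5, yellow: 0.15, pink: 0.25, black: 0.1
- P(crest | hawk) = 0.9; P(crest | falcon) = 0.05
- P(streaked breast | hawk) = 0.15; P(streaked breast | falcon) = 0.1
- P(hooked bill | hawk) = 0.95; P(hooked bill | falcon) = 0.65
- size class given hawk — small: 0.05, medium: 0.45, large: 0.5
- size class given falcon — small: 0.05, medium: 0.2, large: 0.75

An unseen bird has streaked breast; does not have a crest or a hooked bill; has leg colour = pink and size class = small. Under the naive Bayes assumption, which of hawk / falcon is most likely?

hawk: 0.8 × 0.4 × (1−0.9) × 0.15 × (1−0.95) × 0.05 = 0.000012
falcon: 0.2 × 0.25 × (1−0.05) × 0.1 × (1−0.65) × 0.05 = 0.000083125
Highest score → falcon.

falcon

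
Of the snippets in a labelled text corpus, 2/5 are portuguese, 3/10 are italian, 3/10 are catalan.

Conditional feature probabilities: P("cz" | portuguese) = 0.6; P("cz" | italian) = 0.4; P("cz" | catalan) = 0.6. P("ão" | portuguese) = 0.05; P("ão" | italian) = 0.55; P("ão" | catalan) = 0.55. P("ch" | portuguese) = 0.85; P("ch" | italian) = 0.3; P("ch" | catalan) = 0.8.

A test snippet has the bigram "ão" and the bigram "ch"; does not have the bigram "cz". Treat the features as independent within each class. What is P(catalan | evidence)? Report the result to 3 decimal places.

portuguese: 0.4 × (1−0.6) × 0.05 × 0.85 = 0.0068
italian: 0.3 × (1−0.4) × 0.55 × 0.3 = 0.0297
catalan: 0.3 × (1−0.6) × 0.55 × 0.8 = 0.0528
P(catalan | x) = 0.0528 / 0.0893 ≈ 0.591

0.591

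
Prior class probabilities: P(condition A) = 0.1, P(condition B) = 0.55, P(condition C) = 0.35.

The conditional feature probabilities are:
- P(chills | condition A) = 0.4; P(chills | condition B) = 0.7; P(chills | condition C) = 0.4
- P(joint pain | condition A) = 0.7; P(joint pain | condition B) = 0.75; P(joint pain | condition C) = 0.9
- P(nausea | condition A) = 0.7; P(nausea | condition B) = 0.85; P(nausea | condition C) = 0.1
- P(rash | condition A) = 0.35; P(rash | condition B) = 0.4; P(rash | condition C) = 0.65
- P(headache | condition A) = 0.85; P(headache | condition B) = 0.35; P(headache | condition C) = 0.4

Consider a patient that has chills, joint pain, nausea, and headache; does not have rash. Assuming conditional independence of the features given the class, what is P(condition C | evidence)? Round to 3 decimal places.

0.028

condition A: 0.1 × 0.4 × 0.7 × 0.7 × (1−0.35) × 0.85 = 0.010829
condition B: 0.55 × 0.7 × 0.75 × 0.85 × (1−0.4) × 0.35 = 0.051541875
condition C: 0.35 × 0.4 × 0.9 × 0.1 × (1−0.65) × 0.4 = 0.001764
P(condition C | x) = 0.001764 / 0.064134875 ≈ 0.028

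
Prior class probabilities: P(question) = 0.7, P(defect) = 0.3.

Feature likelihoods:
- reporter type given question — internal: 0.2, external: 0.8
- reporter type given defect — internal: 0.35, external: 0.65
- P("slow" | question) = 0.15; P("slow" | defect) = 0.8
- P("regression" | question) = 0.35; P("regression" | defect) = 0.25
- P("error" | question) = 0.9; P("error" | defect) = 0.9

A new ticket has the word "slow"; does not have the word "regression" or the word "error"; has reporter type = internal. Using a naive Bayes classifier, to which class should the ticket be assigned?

question: 0.7 × 0.2 × 0.15 × (1−0.35) × (1−0.9) = 0.001365
defect: 0.3 × 0.35 × 0.8 × (1−0.25) × (1−0.9) = 0.0063
Highest score → defect.

defect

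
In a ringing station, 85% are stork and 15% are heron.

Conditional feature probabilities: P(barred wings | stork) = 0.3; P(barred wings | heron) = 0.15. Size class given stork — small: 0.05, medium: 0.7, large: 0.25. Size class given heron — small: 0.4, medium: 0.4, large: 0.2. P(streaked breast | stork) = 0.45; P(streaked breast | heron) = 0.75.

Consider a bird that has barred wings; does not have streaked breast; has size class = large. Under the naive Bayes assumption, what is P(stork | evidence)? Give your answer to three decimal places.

0.969

stork: 0.85 × 0.3 × 0.25 × (1−0.45) = 0.0350625
heron: 0.15 × 0.15 × 0.2 × (1−0.75) = 0.001125
P(stork | x) = 0.0350625 / 0.0361875 ≈ 0.969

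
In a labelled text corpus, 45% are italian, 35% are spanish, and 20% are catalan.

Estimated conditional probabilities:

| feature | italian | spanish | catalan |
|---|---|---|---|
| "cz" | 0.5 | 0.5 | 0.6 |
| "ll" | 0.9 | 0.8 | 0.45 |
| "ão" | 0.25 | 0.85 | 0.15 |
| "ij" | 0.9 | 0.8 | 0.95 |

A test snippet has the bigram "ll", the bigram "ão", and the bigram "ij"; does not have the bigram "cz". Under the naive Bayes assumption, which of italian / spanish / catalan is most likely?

italian: 0.45 × (1−0.5) × 0.9 × 0.25 × 0.9 = 0.0455625
spanish: 0.35 × (1−0.5) × 0.8 × 0.85 × 0.8 = 0.0952
catalan: 0.2 × (1−0.6) × 0.45 × 0.15 × 0.95 = 0.00513
Highest score → spanish.

spanish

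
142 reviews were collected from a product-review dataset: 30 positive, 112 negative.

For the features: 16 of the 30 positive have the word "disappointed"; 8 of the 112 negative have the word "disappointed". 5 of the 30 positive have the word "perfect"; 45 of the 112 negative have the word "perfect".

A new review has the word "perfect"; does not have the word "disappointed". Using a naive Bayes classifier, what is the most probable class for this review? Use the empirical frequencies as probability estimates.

negative

positive: (30/142) × (14/30) × (5/30) ≈ 0.0164319
negative: (112/142) × (104/112) × (45/112) ≈ 0.294266
Highest score → negative.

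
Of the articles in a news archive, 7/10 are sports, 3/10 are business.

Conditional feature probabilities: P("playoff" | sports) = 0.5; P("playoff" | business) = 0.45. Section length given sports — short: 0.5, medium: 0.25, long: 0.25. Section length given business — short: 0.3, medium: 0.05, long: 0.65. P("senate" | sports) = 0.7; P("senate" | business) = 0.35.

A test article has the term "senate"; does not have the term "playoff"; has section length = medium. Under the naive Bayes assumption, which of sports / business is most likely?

sports

sports: 0.7 × (1−0.5) × 0.25 × 0.7 = 0.06125
business: 0.3 × (1−0.45) × 0.05 × 0.35 = 0.0028875
Highest score → sports.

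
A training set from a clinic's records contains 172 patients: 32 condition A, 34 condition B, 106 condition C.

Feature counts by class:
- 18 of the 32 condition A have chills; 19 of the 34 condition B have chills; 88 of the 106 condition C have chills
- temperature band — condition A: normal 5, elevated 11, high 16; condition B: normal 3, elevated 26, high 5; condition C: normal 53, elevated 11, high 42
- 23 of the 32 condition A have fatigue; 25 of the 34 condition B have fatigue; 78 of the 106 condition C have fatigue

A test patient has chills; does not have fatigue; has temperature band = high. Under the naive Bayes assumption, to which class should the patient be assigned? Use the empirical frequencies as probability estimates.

condition C

condition A: (32/172) × (18/32) × (16/32) × (9/32) ≈ 0.0147166
condition B: (34/172) × (19/34) × (5/34) × (9/34) ≈ 0.00430011
condition C: (106/172) × (88/106) × (42/106) × (28/106) ≈ 0.0535488
Highest score → condition C.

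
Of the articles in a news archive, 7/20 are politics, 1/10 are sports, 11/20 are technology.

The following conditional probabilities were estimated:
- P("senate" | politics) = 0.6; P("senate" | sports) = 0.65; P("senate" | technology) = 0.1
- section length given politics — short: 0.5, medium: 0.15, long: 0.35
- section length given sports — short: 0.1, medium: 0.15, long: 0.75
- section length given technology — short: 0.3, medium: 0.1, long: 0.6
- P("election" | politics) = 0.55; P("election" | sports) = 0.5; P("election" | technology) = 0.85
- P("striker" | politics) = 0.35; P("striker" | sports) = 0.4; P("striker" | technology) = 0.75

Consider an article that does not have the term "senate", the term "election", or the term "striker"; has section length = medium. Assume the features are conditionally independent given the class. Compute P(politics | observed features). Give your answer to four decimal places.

politics: 0.35 × (1−0.6) × 0.15 × (1−0.55) × (1−0.35) = 0.0061425
sports: 0.1 × (1−0.65) × 0.15 × (1−0.5) × (1−0.4) = 0.001575
technology: 0.55 × (1−0.1) × 0.1 × (1−0.85) × (1−0.75) = 0.00185625
P(politics | x) = 0.0061425 / 0.00957375 ≈ 0.6416

0.6416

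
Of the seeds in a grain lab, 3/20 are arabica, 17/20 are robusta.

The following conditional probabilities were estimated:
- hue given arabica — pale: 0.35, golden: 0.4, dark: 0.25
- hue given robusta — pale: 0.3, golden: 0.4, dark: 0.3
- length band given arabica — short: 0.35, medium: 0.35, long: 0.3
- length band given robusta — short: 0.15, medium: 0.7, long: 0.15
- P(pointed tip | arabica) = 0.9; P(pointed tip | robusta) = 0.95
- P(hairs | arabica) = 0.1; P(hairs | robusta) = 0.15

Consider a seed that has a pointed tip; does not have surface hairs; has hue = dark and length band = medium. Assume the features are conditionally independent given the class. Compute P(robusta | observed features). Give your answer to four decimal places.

0.9313

arabica: 0.15 × 0.25 × 0.35 × 0.9 × (1−0.1) = 0.01063125
robusta: 0.85 × 0.3 × 0.7 × 0.95 × (1−0.15) = 0.14413875
P(robusta | x) = 0.14413875 / 0.15477 ≈ 0.9313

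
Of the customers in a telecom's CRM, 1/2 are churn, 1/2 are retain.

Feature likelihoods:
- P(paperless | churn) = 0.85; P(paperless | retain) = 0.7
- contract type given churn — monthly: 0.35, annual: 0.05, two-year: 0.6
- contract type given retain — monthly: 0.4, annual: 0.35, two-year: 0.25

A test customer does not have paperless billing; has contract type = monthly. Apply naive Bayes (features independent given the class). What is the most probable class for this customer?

churn: 0.5 × (1−0.85) × 0.35 = 0.02625
retain: 0.5 × (1−0.7) × 0.4 = 0.06
Highest score → retain.

retain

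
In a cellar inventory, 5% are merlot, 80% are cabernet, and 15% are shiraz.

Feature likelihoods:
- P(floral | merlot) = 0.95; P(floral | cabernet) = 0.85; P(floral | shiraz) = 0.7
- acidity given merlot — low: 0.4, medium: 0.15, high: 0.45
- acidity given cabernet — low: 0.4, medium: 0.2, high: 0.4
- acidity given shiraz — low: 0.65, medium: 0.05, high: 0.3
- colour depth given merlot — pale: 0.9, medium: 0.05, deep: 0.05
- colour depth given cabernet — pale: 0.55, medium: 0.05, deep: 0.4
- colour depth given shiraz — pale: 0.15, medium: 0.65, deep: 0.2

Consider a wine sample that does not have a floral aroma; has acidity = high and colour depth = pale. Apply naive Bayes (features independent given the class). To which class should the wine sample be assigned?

cabernet

merlot: 0.05 × (1−0.95) × 0.45 × 0.9 = 0.0010125
cabernet: 0.8 × (1−0.85) × 0.4 × 0.55 = 0.0264
shiraz: 0.15 × (1−0.7) × 0.3 × 0.15 = 0.002025
Highest score → cabernet.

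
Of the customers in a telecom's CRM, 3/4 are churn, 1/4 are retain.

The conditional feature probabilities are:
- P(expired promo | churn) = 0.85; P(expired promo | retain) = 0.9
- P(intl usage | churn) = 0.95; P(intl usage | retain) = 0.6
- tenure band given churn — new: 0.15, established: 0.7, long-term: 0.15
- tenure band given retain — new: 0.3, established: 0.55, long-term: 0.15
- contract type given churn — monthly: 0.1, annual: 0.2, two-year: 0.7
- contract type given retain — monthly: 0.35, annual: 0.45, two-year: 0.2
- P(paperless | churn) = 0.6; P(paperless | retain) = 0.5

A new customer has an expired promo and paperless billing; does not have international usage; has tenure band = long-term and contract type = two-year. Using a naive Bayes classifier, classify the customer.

churn

churn: 0.75 × 0.85 × (1−0.95) × 0.15 × 0.7 × 0.6 = 0.002008125
retain: 0.25 × 0.9 × (1−0.6) × 0.15 × 0.2 × 0.5 = 0.00135
Highest score → churn.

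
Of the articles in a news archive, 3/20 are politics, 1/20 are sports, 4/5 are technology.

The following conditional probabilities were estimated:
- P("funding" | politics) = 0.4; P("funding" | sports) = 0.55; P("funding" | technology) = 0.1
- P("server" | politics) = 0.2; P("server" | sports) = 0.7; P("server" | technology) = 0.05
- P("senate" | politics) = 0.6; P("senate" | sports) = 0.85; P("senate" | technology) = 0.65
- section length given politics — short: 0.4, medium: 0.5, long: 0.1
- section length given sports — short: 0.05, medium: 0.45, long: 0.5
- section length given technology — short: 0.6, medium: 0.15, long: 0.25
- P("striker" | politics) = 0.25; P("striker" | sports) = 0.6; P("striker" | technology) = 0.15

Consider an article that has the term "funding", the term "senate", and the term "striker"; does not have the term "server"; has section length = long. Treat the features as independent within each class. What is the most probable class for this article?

politics: 0.15 × 0.4 × (1−0.2) × 0.6 × 0.1 × 0.25 = 0.00072
sports: 0.05 × 0.55 × (1−0.7) × 0.85 × 0.5 × 0.6 = 0.00210375
technology: 0.8 × 0.1 × (1−0.05) × 0.65 × 0.25 × 0.15 = 0.0018525
Highest score → sports.

sports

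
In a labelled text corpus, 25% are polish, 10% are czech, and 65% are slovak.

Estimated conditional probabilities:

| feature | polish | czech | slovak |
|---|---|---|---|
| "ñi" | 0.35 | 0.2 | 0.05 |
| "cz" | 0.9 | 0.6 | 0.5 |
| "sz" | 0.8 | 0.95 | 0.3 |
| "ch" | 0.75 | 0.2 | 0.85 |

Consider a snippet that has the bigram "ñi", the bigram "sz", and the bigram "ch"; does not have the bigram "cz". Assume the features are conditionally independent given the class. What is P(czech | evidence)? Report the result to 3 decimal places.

polish: 0.25 × 0.35 × (1−0.9) × 0.8 × 0.75 = 0.00525
czech: 0.1 × 0.2 × (1−0.6) × 0.95 × 0.2 = 0.00152
slovak: 0.65 × 0.05 × (1−0.5) × 0.3 × 0.85 = 0.00414375
P(czech | x) = 0.00152 / 0.01091375 ≈ 0.139

0.139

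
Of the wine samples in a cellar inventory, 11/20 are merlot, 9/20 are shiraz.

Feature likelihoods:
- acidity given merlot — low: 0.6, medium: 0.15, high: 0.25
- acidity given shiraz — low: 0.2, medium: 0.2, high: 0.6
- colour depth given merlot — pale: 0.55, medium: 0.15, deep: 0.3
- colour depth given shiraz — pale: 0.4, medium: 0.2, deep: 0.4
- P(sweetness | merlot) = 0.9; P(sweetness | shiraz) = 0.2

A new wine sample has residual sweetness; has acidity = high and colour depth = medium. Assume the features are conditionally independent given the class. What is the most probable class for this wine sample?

merlot

merlot: 0.55 × 0.25 × 0.15 × 0.9 = 0.0185625
shiraz: 0.45 × 0.6 × 0.2 × 0.2 = 0.0108
Highest score → merlot.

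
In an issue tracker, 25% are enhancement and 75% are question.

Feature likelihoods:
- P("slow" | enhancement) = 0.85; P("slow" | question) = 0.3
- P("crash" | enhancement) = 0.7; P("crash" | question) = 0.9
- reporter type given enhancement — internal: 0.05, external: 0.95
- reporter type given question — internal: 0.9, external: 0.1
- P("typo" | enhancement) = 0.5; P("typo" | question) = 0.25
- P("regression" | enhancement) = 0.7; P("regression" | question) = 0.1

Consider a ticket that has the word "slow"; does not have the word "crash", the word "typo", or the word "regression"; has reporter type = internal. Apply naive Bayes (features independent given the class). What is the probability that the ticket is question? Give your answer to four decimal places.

0.9662

enhancement: 0.25 × 0.85 × (1−0.7) × 0.05 × (1−0.5) × (1−0.7) = 0.000478125
question: 0.75 × 0.3 × (1−0.9) × 0.9 × (1−0.25) × (1−0.1) = 0.01366875
P(question | x) = 0.01366875 / 0.014146875 ≈ 0.9662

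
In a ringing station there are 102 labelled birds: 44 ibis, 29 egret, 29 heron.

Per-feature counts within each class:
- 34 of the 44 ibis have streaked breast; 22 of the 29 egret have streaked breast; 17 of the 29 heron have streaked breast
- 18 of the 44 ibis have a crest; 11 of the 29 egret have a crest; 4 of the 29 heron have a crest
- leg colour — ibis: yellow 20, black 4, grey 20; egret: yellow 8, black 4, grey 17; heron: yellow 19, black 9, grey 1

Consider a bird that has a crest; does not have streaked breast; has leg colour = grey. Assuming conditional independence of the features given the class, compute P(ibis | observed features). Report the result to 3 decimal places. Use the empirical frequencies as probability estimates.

ibis: (44/102) × (10/44) × (18/44) × (20/44) ≈ 0.0182304
egret: (29/102) × (7/29) × (11/29) × (17/29) ≈ 0.0152596
heron: (29/102) × (12/29) × (4/29) × (1/29) ≈ 0.000559558
P(ibis | x) = 0.0182304 / 0.034049558 ≈ 0.535

0.535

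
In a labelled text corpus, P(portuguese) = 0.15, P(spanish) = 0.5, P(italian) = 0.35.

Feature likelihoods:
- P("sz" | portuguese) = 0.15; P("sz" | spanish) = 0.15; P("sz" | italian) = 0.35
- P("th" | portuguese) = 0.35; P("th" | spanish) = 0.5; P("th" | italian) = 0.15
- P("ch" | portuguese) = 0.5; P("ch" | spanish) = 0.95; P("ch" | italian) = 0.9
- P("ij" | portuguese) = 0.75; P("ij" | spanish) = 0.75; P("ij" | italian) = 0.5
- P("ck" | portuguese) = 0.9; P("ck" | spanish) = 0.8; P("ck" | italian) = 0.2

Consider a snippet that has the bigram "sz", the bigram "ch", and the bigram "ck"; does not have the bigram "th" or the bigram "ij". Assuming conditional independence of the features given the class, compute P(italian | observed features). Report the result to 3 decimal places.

portuguese: 0.15 × 0.15 × (1−0.35) × 0.5 × (1−0.75) × 0.9 = 0.0016453125
spanish: 0.5 × 0.15 × (1−0.5) × 0.95 × (1−0.75) × 0.8 = 0.007125
italian: 0.35 × 0.35 × (1−0.15) × 0.9 × (1−0.5) × 0.2 = 0.00937125
P(italian | x) = 0.00937125 / 0.0181415625 ≈ 0.517

0.517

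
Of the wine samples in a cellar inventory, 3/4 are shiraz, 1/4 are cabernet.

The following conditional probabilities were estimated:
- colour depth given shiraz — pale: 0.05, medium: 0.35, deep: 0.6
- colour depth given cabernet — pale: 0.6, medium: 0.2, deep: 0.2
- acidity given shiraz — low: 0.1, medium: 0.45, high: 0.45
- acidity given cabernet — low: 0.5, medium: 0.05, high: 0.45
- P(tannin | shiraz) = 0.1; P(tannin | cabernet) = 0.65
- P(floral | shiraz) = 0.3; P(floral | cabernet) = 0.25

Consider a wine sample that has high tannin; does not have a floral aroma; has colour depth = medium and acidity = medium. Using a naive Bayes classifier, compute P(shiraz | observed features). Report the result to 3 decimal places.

shiraz: 0.75 × 0.35 × 0.45 × 0.1 × (1−0.3) = 0.00826875
cabernet: 0.25 × 0.2 × 0.05 × 0.65 × (1−0.25) = 0.00121875
P(shiraz | x) = 0.00826875 / 0.0094875 ≈ 0.872

0.872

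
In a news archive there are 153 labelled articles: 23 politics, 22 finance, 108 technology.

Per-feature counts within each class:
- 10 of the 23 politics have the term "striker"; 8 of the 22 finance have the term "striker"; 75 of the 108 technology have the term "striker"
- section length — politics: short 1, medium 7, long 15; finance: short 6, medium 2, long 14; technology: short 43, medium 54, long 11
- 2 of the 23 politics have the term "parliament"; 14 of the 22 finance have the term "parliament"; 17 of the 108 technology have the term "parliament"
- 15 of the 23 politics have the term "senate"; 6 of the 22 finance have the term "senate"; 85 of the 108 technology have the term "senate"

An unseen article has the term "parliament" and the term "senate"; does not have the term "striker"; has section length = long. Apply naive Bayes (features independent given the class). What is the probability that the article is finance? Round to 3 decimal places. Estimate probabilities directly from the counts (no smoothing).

politics: (23/153) × (13/23) × (15/23) × (2/23) × (15/23) ≈ 0.00314254
finance: (22/153) × (14/22) × (14/22) × (14/22) × (6/22) ≈ 0.0101059
technology: (108/153) × (33/108) × (11/108) × (17/108) × (85/108) ≈ 0.00272152
P(finance | x) = 0.0101059 / 0.01596996 ≈ 0.633

0.633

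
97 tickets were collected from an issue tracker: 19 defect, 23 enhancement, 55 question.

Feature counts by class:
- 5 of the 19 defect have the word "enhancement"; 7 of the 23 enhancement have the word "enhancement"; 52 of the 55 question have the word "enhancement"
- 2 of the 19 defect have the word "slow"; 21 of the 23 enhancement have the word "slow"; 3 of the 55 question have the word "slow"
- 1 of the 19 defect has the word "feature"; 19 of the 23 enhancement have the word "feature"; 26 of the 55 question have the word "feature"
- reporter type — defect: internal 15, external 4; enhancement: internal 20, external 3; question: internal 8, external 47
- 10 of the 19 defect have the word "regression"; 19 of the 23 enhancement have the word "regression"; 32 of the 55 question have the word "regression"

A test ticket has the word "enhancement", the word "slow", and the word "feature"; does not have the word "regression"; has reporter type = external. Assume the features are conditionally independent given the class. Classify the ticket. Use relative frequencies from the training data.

defect: (19/97) × (5/19) × (2/19) × (1/19) × (4/19) × (9/19) ≈ 0.0000284785
enhancement: (23/97) × (7/23) × (21/23) × (19/23) × (3/23) × (4/23) ≈ 0.00123472
question: (55/97) × (52/55) × (3/55) × (26/55) × (47/55) × (23/55) ≈ 0.00493971
Highest score → question.

question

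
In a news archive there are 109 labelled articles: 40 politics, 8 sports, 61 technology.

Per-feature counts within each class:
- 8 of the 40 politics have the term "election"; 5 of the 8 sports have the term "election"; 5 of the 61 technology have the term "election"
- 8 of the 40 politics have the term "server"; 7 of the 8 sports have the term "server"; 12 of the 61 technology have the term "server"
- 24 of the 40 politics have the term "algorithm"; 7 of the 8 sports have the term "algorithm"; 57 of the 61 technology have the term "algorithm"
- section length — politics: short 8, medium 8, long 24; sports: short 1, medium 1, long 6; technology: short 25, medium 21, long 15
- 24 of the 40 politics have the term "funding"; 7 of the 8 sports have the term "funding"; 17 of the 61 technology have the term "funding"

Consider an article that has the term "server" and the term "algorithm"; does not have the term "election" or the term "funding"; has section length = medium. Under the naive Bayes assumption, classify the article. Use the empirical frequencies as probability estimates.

technology

politics: (40/109) × (32/40) × (8/40) × (24/40) × (8/40) × (16/40) ≈ 0.00281835
sports: (8/109) × (3/8) × (7/8) × (7/8) × (1/8) × (1/8) ≈ 0.000329254
technology: (61/109) × (56/61) × (12/61) × (57/61) × (21/61) × (44/61) ≈ 0.0234515
Highest score → technology.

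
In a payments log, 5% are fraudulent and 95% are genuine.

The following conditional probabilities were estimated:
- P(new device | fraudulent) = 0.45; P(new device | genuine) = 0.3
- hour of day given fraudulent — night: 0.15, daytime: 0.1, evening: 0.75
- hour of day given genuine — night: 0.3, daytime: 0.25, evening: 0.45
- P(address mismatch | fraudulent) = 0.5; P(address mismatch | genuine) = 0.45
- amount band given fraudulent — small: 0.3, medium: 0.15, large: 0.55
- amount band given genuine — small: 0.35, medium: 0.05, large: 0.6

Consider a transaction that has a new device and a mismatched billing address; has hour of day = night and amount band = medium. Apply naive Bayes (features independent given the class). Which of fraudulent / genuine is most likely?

fraudulent: 0.05 × 0.45 × 0.15 × 0.5 × 0.15 = 0.000253125
genuine: 0.95 × 0.3 × 0.3 × 0.45 × 0.05 = 0.00192375
Highest score → genuine.

genuine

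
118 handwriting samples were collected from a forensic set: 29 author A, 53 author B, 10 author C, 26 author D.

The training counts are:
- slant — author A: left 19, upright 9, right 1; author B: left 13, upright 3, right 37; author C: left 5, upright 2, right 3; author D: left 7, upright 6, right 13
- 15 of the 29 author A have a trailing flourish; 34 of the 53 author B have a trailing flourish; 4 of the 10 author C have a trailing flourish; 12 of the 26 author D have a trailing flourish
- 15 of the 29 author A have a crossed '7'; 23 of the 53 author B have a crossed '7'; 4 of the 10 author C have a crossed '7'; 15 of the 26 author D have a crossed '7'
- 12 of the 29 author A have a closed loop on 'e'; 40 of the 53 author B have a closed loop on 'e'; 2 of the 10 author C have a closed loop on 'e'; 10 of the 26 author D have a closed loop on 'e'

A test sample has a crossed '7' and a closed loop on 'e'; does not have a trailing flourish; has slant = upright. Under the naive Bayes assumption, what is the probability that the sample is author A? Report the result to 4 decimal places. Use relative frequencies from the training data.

0.4439

author A: (29/118) × (9/29) × (14/29) × (15/29) × (12/29) ≈ 0.00788074
author B: (53/118) × (3/53) × (19/53) × (23/53) × (40/53) ≈ 0.00298506
author C: (10/118) × (2/10) × (6/10) × (4/10) × (2/10) ≈ 0.000813559
author D: (26/118) × (6/26) × (14/26) × (15/26) × (10/26) ≈ 0.00607531
P(author A | x) = 0.00788074 / 0.017754669 ≈ 0.4439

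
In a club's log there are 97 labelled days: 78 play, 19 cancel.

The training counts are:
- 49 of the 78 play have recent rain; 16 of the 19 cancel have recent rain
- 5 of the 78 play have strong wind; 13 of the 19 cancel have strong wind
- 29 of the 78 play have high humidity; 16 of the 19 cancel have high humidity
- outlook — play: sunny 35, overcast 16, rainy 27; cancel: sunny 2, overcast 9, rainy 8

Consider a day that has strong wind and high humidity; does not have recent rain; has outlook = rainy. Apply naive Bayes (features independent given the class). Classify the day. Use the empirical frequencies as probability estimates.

play: (78/97) × (29/78) × (5/78) × (29/78) × (27/78) ≈ 0.00246646
cancel: (19/97) × (3/19) × (13/19) × (16/19) × (8/19) ≈ 0.00750312
Highest score → cancel.

cancel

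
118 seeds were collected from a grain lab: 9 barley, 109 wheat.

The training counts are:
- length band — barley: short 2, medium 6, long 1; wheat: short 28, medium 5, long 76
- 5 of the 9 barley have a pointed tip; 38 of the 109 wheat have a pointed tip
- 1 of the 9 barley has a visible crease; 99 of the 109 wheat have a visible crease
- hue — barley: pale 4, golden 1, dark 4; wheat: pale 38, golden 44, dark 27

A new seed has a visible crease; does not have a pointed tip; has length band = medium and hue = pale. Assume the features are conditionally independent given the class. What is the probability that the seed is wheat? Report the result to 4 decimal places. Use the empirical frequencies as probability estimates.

barley: (9/118) × (6/9) × (4/9) × (1/9) × (4/9) ≈ 0.00111599
wheat: (109/118) × (5/109) × (71/109) × (99/109) × (38/109) ≈ 0.00873948
P(wheat | x) = 0.00873948 / 0.00985547 ≈ 0.8868

0.8868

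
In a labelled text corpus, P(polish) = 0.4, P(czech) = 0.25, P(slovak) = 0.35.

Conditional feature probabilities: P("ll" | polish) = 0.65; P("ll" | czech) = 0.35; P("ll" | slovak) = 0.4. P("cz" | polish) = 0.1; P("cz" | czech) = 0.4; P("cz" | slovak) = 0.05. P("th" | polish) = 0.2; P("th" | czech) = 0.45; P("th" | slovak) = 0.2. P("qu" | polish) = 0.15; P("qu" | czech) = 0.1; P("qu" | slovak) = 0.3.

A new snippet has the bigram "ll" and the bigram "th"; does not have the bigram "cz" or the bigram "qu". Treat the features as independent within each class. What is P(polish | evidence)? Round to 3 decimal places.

0.499

polish: 0.4 × 0.65 × (1−0.1) × 0.2 × (1−0.15) = 0.03978
czech: 0.25 × 0.35 × (1−0.4) × 0.45 × (1−0.1) = 0.0212625
slovak: 0.35 × 0.4 × (1−0.05) × 0.2 × (1−0.3) = 0.01862
P(polish | x) = 0.03978 / 0.0796625 ≈ 0.499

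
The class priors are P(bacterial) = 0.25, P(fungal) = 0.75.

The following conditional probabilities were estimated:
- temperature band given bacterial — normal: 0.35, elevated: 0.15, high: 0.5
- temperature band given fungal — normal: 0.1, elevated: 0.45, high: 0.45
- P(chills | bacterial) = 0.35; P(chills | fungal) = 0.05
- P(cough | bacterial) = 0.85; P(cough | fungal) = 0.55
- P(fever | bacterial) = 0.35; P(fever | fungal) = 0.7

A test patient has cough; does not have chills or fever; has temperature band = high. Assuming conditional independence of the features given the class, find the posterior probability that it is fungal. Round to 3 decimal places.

bacterial: 0.25 × 0.5 × (1−0.35) × 0.85 × (1−0.35) = 0.044890625
fungal: 0.75 × 0.45 × (1−0.05) × 0.55 × (1−0.7) = 0.052903125
P(fungal | x) = 0.052903125 / 0.09779375 ≈ 0.541

0.541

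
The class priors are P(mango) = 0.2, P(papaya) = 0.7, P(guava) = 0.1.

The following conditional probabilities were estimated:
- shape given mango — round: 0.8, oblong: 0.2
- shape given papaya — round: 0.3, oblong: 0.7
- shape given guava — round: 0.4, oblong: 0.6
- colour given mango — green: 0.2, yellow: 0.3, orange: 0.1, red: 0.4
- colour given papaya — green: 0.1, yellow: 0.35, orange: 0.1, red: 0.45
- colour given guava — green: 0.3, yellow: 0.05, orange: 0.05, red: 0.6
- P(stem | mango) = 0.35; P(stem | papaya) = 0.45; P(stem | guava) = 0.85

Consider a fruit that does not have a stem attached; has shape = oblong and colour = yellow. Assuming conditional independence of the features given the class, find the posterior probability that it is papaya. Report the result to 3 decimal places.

0.920

mango: 0.2 × 0.2 × 0.3 × (1−0.35) = 0.0078
papaya: 0.7 × 0.7 × 0.35 × (1−0.45) = 0.094325
guava: 0.1 × 0.6 × 0.05 × (1−0.85) = 0.00045
P(papaya | x) = 0.094325 / 0.102575 ≈ 0.920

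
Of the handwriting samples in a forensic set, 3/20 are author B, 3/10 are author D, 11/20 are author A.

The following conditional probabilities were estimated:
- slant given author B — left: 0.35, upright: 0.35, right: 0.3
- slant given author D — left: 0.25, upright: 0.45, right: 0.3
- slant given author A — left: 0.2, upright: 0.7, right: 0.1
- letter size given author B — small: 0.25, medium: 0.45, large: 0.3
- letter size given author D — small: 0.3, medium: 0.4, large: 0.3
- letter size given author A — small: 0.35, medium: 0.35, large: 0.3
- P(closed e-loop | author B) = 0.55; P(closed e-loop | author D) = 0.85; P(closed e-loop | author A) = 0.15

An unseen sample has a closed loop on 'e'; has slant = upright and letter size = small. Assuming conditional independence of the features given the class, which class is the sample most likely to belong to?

author D

author B: 0.15 × 0.35 × 0.25 × 0.55 = 0.00721875
author D: 0.3 × 0.45 × 0.3 × 0.85 = 0.034425
author A: 0.55 × 0.7 × 0.35 × 0.15 = 0.0202125
Highest score → author D.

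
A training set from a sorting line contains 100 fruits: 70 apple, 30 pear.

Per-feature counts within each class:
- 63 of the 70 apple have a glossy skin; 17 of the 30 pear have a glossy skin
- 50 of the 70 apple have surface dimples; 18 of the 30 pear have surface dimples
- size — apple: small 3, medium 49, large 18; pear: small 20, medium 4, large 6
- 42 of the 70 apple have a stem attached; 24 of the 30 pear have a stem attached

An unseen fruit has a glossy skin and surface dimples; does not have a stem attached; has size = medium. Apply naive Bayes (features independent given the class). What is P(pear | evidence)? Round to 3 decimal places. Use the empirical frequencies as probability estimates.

0.021

apple: (70/100) × (63/70) × (50/70) × (49/70) × (28/70) = 0.126
pear: (30/100) × (17/30) × (18/30) × (4/30) × (6/30) = 0.00272
P(pear | x) = 0.00272 / 0.12872 ≈ 0.021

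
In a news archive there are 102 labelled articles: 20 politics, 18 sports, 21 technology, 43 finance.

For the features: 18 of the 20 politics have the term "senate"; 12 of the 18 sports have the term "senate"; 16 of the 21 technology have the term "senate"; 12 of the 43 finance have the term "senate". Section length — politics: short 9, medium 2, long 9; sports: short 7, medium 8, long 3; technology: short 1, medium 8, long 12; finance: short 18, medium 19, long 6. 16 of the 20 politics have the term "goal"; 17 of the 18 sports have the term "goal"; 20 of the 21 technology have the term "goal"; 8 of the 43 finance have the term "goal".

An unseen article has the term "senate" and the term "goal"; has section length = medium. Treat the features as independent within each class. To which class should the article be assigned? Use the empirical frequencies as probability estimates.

technology

politics: (20/102) × (18/20) × (2/20) × (16/20) ≈ 0.0141176
sports: (18/102) × (12/18) × (8/18) × (17/18) ≈ 0.0493827
technology: (21/102) × (16/21) × (8/21) × (20/21) ≈ 0.0569117
finance: (43/102) × (12/43) × (19/43) × (8/43) ≈ 0.00967136
Highest score → technology.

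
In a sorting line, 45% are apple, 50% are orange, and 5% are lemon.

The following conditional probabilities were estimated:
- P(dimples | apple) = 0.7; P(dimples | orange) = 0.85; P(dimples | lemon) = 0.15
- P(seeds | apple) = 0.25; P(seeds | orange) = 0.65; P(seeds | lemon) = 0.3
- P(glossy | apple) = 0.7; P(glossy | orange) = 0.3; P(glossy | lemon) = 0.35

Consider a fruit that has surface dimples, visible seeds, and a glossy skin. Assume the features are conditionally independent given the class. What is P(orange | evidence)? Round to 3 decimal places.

apple: 0.45 × 0.7 × 0.25 × 0.7 = 0.055125
orange: 0.5 × 0.85 × 0.65 × 0.3 = 0.082875
lemon: 0.05 × 0.15 × 0.3 × 0.35 = 0.0007875
P(orange | x) = 0.082875 / 0.1387875 ≈ 0.597

0.597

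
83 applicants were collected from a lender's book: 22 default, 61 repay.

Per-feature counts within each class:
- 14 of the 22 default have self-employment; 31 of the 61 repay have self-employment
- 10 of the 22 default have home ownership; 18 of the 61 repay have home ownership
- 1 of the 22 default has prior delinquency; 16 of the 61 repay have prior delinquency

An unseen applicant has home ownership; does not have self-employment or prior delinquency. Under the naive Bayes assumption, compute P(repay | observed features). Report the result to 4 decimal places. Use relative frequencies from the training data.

default: (22/83) × (8/22) × (10/22) × (21/22) ≈ 0.0418202
repay: (61/83) × (30/61) × (18/61) × (45/61) ≈ 0.0786808
P(repay | x) = 0.0786808 / 0.120501 ≈ 0.6529

0.6529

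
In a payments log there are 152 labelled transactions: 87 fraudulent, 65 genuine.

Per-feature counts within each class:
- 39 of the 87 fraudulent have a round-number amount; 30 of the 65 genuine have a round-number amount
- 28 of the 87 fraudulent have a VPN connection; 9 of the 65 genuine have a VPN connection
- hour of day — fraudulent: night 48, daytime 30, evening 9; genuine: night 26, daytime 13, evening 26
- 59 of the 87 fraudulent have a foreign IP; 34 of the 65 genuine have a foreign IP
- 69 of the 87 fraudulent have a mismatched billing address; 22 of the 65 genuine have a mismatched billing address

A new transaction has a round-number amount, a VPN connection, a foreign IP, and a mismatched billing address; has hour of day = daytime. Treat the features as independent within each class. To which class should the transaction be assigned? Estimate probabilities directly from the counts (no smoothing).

fraudulent: (87/152) × (39/87) × (28/87) × (30/87) × (59/87) × (69/87) ≈ 0.0153153
genuine: (65/152) × (30/65) × (9/65) × (13/65) × (34/65) × (22/65) ≈ 0.000967635
Highest score → fraudulent.

fraudulent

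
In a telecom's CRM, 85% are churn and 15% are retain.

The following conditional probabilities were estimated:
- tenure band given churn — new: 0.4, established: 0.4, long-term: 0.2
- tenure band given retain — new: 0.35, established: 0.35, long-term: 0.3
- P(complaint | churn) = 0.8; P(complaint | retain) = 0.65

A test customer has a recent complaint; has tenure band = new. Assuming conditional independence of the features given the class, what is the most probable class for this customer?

churn

churn: 0.85 × 0.4 × 0.8 = 0.272
retain: 0.15 × 0.35 × 0.65 = 0.034125
Highest score → churn.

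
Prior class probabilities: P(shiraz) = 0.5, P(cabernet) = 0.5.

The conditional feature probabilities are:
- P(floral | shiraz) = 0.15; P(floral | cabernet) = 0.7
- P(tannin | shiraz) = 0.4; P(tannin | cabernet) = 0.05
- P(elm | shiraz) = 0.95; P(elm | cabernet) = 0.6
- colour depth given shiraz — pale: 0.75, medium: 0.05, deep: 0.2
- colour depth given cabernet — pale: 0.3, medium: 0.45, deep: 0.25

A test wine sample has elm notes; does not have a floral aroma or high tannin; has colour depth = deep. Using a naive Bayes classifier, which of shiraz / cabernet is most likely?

shiraz: 0.5 × (1−0.15) × (1−0.4) × 0.95 × 0.2 = 0.04845
cabernet: 0.5 × (1−0.7) × (1−0.05) × 0.6 × 0.25 = 0.021375
Highest score → shiraz.

shiraz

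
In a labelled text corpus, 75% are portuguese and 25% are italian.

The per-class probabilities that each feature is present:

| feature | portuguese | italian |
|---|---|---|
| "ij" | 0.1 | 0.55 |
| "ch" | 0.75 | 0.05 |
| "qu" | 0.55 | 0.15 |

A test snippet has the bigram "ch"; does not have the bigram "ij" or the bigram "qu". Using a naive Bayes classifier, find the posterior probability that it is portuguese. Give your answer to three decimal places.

portuguese: 0.75 × (1−0.1) × 0.75 × (1−0.55) = 0.2278125
italian: 0.25 × (1−0.55) × 0.05 × (1−0.15) = 0.00478125
P(portuguese | x) = 0.2278125 / 0.23259375 ≈ 0.979

0.979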